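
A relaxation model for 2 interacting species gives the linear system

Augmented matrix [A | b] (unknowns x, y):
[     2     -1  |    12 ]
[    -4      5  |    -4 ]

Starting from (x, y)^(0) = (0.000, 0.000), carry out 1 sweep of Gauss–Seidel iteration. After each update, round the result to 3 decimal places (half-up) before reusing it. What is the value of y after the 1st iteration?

Iteration 1:
  x = (12 - (-1)·0.000) / (2) = 6.000
  y = (-4 - (-4)·6.000) / (5) = 4.000

4.000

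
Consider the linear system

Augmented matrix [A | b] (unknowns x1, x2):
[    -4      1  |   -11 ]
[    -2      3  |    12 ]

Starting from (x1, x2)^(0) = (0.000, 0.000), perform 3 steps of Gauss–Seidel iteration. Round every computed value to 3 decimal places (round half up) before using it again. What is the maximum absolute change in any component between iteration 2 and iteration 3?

0.243

Iteration 1:
  x1 = (-11 - (1)·0.000) / (-4) = 2.750
  x2 = (12 - (-2)·2.750) / (3) = 5.833
Iteration 2:
  x1 = (-11 - (1)·5.833) / (-4) = 4.208
  x2 = (12 - (-2)·4.208) / (3) = 6.805
Iteration 3:
  x1 = (-11 - (1)·6.805) / (-4) = 4.451
  x2 = (12 - (-2)·4.451) / (3) = 6.967
Change: (0.243, 0.162) → max |·| = 0.243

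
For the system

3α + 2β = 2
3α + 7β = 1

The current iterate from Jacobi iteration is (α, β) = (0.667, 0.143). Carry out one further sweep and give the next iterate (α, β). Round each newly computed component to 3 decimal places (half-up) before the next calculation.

One sweep:
  α = (2 - (2)·0.143) / (3) = 0.571
  β = (1 - (3)·0.667) / (7) = -0.143

(0.571, -0.143)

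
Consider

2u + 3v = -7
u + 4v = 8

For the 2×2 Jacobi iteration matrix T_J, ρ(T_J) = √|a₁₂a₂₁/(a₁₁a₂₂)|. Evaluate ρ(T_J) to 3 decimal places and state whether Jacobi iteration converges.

0.612

a₁₂a₂₁/(a₁₁a₂₂) = (3)·(1) / ((2)·(4)) = 0.375000
ρ = √|0.375000| = √0.375000 = 0.612
ρ < 1, so Jacobi converges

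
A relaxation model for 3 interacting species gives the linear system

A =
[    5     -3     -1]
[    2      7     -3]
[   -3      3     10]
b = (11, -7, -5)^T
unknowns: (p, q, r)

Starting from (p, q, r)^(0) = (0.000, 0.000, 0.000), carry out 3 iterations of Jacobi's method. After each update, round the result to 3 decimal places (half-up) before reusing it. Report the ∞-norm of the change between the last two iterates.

0.612

Iteration 1:
  p = (11 - (-3)·0.000 - (-1)·0.000) / (5) = 2.200
  q = (-7 - (2)·0.000 - (-3)·0.000) / (7) = -1.000
  r = (-5 - (-3)·0.000 - (3)·0.000) / (10) = -0.500
Iteration 2:
  p = (11 - (-3)·-1.000 - (-1)·-0.500) / (5) = 1.500
  q = (-7 - (2)·2.200 - (-3)·-0.500) / (7) = -1.843
  r = (-5 - (-3)·2.200 - (3)·-1.000) / (10) = 0.460
Iteration 3:
  p = (11 - (-3)·-1.843 - (-1)·0.460) / (5) = 1.186
  q = (-7 - (2)·1.500 - (-3)·0.460) / (7) = -1.231
  r = (-5 - (-3)·1.500 - (3)·-1.843) / (10) = 0.503
Change: (-0.314, 0.612, 0.043) → max |·| = 0.612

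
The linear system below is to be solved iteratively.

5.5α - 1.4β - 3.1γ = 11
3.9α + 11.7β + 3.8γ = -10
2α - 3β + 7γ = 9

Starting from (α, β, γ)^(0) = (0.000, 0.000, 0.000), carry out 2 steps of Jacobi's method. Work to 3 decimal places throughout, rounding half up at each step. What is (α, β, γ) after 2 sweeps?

(2.507, -1.939, 0.348)

Iteration 1:
  α = (11 - (-1.4)·0.000 - (-3.1)·0.000) / (5.5) = 2.000
  β = (-10 - (3.9)·0.000 - (3.8)·0.000) / (11.7) = -0.855
  γ = (9 - (2)·0.000 - (-3)·0.000) / (7) = 1.286
Iteration 2:
  α = (11 - (-1.4)·-0.855 - (-3.1)·1.286) / (5.5) = 2.507
  β = (-10 - (3.9)·2.000 - (3.8)·1.286) / (11.7) = -1.939
  γ = (9 - (2)·2.000 - (-3)·-0.855) / (7) = 0.348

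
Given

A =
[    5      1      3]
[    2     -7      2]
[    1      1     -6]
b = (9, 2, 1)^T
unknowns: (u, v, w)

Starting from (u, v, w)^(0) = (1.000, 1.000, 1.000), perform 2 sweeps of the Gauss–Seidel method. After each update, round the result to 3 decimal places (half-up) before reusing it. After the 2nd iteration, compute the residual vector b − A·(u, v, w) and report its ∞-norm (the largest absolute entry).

0.253

Iteration 1:
  u = (9 - (1)·1.000 - (3)·1.000) / (5) = 1.000
  v = (2 - (2)·1.000 - (2)·1.000) / (-7) = 0.286
  w = (1 - (1)·1.000 - (1)·0.286) / (-6) = 0.048
Iteration 2:
  u = (9 - (1)·0.286 - (3)·0.048) / (5) = 1.714
  v = (2 - (2)·1.714 - (2)·0.048) / (-7) = 0.218
  w = (1 - (1)·1.714 - (1)·0.218) / (-6) = 0.155
Residual b − A·x = (-0.253, -0.212, -0.002); ∞-norm = 0.253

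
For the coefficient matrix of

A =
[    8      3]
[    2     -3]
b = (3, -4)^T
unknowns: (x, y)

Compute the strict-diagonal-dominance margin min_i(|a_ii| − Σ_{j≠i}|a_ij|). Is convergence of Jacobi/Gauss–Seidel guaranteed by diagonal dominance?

row 1: |8| − (3) = 5
row 2: |-3| − (2) = 1
minimum over rows = 1 → strictly diagonally dominant (convergence guaranteed)

1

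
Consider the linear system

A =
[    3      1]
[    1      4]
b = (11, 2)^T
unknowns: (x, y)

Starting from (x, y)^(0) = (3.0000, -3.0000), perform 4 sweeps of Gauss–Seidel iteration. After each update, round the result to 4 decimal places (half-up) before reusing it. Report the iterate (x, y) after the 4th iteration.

Iteration 1:
  x = (11 - (1)·-3.0000) / (3) = 4.6667
  y = (2 - (1)·4.6667) / (4) = -0.6667
Iteration 2:
  x = (11 - (1)·-0.6667) / (3) = 3.8889
  y = (2 - (1)·3.8889) / (4) = -0.4722
Iteration 3:
  x = (11 - (1)·-0.4722) / (3) = 3.8241
  y = (2 - (1)·3.8241) / (4) = -0.4560
Iteration 4:
  x = (11 - (1)·-0.4560) / (3) = 3.8187
  y = (2 - (1)·3.8187) / (4) = -0.4547

(3.8187, -0.4547)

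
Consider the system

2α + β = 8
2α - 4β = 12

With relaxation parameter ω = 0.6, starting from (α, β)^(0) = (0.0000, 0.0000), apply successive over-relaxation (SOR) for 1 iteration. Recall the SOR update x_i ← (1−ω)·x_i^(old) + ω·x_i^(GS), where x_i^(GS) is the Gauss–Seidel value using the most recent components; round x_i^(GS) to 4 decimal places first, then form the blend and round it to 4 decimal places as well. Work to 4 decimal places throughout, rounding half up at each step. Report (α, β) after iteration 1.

Iteration 1:
  α: GS value = (8 - (1)·0.0000) / (2) = 4.0000;  α ← (1−ω)·0.0000 + ω·4.0000 = 2.4000
  β: GS value = (12 - (2)·2.4000) / (-4) = -1.8000;  β ← (1−ω)·0.0000 + ω·-1.8000 = -1.0800

(2.4000, -1.0800)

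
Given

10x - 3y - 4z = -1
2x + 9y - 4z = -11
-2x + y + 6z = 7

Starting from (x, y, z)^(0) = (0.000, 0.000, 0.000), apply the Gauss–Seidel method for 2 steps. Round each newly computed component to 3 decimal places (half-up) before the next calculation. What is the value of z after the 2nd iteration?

Iteration 1:
  x = (-1 - (-3)·0.000 - (-4)·0.000) / (10) = -0.100
  y = (-11 - (2)·-0.100 - (-4)·0.000) / (9) = -1.200
  z = (7 - (-2)·-0.100 - (1)·-1.200) / (6) = 1.333
Iteration 2:
  x = (-1 - (-3)·-1.200 - (-4)·1.333) / (10) = 0.073
  y = (-11 - (2)·0.073 - (-4)·1.333) / (9) = -0.646
  z = (7 - (-2)·0.073 - (1)·-0.646) / (6) = 1.299

1.299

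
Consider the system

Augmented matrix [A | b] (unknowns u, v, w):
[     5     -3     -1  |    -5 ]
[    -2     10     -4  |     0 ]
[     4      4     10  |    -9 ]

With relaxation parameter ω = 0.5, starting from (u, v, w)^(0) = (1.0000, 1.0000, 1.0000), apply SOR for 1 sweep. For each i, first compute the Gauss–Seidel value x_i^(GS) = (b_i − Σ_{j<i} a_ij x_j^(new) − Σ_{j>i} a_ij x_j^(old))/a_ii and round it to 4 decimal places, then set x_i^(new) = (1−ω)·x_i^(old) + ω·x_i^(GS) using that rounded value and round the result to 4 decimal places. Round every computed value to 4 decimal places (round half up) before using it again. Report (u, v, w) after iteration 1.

(0.4000, 0.7400, -0.1780)

Iteration 1:
  u: GS value = (-5 - (-3)·1.0000 - (-1)·1.0000) / (5) = -0.2000;  u ← (1−ω)·1.0000 + ω·-0.2000 = 0.4000
  v: GS value = (0 - (-2)·0.4000 - (-4)·1.0000) / (10) = 0.4800;  v ← (1−ω)·1.0000 + ω·0.4800 = 0.7400
  w: GS value = (-9 - (4)·0.4000 - (4)·0.7400) / (10) = -1.3560;  w ← (1−ω)·1.0000 + ω·-1.3560 = -0.1780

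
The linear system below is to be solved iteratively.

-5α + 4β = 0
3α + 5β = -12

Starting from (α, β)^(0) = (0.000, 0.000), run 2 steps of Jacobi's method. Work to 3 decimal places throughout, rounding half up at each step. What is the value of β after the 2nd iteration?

-2.400

Iteration 1:
  α = (0 - (4)·0.000) / (-5) = 0.000
  β = (-12 - (3)·0.000) / (5) = -2.400
Iteration 2:
  α = (0 - (4)·-2.400) / (-5) = -1.920
  β = (-12 - (3)·0.000) / (5) = -2.400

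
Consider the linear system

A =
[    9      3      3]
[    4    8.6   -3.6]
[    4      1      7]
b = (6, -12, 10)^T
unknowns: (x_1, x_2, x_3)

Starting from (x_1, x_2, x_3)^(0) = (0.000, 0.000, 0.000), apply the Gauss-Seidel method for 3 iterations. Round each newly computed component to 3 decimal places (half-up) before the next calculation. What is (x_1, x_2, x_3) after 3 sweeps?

(0.695, -1.240, 1.209)

Iteration 1:
  x_1 = (6 - (3)·0.000 - (3)·0.000) / (9) = 0.667
  x_2 = (-12 - (4)·0.667 - (-3.6)·0.000) / (8.6) = -1.706
  x_3 = (10 - (4)·0.667 - (1)·-1.706) / (7) = 1.291
Iteration 2:
  x_1 = (6 - (3)·-1.706 - (3)·1.291) / (9) = 0.805
  x_2 = (-12 - (4)·0.805 - (-3.6)·1.291) / (8.6) = -1.229
  x_3 = (10 - (4)·0.805 - (1)·-1.229) / (7) = 1.144
Iteration 3:
  x_1 = (6 - (3)·-1.229 - (3)·1.144) / (9) = 0.695
  x_2 = (-12 - (4)·0.695 - (-3.6)·1.144) / (8.6) = -1.240
  x_3 = (10 - (4)·0.695 - (1)·-1.240) / (7) = 1.209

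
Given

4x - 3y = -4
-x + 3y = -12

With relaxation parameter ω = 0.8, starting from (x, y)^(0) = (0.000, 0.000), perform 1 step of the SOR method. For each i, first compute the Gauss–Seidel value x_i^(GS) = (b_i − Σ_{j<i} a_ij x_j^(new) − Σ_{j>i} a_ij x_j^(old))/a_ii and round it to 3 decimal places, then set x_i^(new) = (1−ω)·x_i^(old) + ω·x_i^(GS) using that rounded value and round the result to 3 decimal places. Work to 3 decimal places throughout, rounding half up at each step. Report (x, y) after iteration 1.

(-0.800, -3.414)

Iteration 1:
  x: GS value = (-4 - (-3)·0.000) / (4) = -1.000;  x ← (1−ω)·0.000 + ω·-1.000 = -0.800
  y: GS value = (-12 - (-1)·-0.800) / (3) = -4.267;  y ← (1−ω)·0.000 + ω·-4.267 = -3.414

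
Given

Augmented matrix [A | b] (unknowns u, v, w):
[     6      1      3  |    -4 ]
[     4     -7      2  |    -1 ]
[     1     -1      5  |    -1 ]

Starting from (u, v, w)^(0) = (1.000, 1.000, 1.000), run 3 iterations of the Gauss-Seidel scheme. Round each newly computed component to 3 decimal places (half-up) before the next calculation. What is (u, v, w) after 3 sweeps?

(-0.573, -0.219, -0.129)

Iteration 1:
  u = (-4 - (1)·1.000 - (3)·1.000) / (6) = -1.333
  v = (-1 - (4)·-1.333 - (2)·1.000) / (-7) = -0.333
  w = (-1 - (1)·-1.333 - (-1)·-0.333) / (5) = 0.000
Iteration 2:
  u = (-4 - (1)·-0.333 - (3)·0.000) / (6) = -0.611
  v = (-1 - (4)·-0.611 - (2)·0.000) / (-7) = -0.206
  w = (-1 - (1)·-0.611 - (-1)·-0.206) / (5) = -0.119
Iteration 3:
  u = (-4 - (1)·-0.206 - (3)·-0.119) / (6) = -0.573
  v = (-1 - (4)·-0.573 - (2)·-0.119) / (-7) = -0.219
  w = (-1 - (1)·-0.573 - (-1)·-0.219) / (5) = -0.129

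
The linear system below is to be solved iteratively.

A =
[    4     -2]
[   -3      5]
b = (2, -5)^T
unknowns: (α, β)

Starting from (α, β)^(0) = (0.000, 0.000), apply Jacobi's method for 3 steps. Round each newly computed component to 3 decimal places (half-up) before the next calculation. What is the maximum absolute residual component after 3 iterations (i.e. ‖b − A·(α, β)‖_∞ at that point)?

Iteration 1:
  α = (2 - (-2)·0.000) / (4) = 0.500
  β = (-5 - (-3)·0.000) / (5) = -1.000
Iteration 2:
  α = (2 - (-2)·-1.000) / (4) = 0.000
  β = (-5 - (-3)·0.500) / (5) = -0.700
Iteration 3:
  α = (2 - (-2)·-0.700) / (4) = 0.150
  β = (-5 - (-3)·0.000) / (5) = -1.000
Residual b − A·x = (-0.600, 0.450); ∞-norm = 0.600

0.600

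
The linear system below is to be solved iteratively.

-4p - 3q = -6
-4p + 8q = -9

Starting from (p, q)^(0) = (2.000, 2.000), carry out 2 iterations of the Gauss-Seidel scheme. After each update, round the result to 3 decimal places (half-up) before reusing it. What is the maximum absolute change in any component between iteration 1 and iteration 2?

Iteration 1:
  p = (-6 - (-3)·2.000) / (-4) = 0.000
  q = (-9 - (-4)·0.000) / (8) = -1.125
Iteration 2:
  p = (-6 - (-3)·-1.125) / (-4) = 2.344
  q = (-9 - (-4)·2.344) / (8) = 0.047
Change: (2.344, 1.172) → max |·| = 2.344

2.344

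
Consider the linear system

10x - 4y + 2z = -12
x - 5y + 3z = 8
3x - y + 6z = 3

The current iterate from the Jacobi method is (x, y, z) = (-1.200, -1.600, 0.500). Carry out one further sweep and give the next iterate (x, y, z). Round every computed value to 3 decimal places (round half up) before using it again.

One sweep:
  x = (-12 - (-4)·-1.600 - (2)·0.500) / (10) = -1.940
  y = (8 - (1)·-1.200 - (3)·0.500) / (-5) = -1.540
  z = (3 - (3)·-1.200 - (-1)·-1.600) / (6) = 0.833

(-1.940, -1.540, 0.833)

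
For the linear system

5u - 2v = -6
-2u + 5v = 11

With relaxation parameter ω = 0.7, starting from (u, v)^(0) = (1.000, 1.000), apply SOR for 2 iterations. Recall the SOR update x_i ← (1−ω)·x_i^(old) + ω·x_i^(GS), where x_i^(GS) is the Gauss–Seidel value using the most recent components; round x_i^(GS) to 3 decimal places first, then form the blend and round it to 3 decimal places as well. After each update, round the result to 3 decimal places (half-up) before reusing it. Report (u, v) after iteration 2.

Iteration 1:
  u: GS value = (-6 - (-2)·1.000) / (5) = -0.800;  u ← (1−ω)·1.000 + ω·-0.800 = -0.260
  v: GS value = (11 - (-2)·-0.260) / (5) = 2.096;  v ← (1−ω)·1.000 + ω·2.096 = 1.767
Iteration 2:
  u: GS value = (-6 - (-2)·1.767) / (5) = -0.493;  u ← (1−ω)·-0.260 + ω·-0.493 = -0.423
  v: GS value = (11 - (-2)·-0.423) / (5) = 2.031;  v ← (1−ω)·1.767 + ω·2.031 = 1.952

(-0.423, 1.952)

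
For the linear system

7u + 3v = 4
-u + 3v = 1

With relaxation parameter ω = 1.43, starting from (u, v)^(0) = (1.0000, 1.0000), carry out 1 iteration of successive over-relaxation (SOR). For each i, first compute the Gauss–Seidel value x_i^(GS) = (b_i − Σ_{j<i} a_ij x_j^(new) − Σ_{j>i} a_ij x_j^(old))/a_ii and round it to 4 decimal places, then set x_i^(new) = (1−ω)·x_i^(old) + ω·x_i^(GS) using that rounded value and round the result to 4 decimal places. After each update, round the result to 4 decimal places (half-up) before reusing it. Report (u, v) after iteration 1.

Iteration 1:
  u: GS value = (4 - (3)·1.0000) / (7) = 0.1429;  u ← (1−ω)·1.0000 + ω·0.1429 = -0.2257
  v: GS value = (1 - (-1)·-0.2257) / (3) = 0.2581;  v ← (1−ω)·1.0000 + ω·0.2581 = -0.0609

(-0.2257, -0.0609)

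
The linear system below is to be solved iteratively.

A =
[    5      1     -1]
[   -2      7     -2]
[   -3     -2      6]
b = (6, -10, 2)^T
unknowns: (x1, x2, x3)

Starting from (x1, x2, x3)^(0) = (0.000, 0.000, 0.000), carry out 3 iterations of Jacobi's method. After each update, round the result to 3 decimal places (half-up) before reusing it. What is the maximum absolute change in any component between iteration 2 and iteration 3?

Iteration 1:
  x1 = (6 - (1)·0.000 - (-1)·0.000) / (5) = 1.200
  x2 = (-10 - (-2)·0.000 - (-2)·0.000) / (7) = -1.429
  x3 = (2 - (-3)·0.000 - (-2)·0.000) / (6) = 0.333
Iteration 2:
  x1 = (6 - (1)·-1.429 - (-1)·0.333) / (5) = 1.552
  x2 = (-10 - (-2)·1.200 - (-2)·0.333) / (7) = -0.991
  x3 = (2 - (-3)·1.200 - (-2)·-1.429) / (6) = 0.457
Iteration 3:
  x1 = (6 - (1)·-0.991 - (-1)·0.457) / (5) = 1.490
  x2 = (-10 - (-2)·1.552 - (-2)·0.457) / (7) = -0.855
  x3 = (2 - (-3)·1.552 - (-2)·-0.991) / (6) = 0.779
Change: (-0.062, 0.136, 0.322) → max |·| = 0.322

0.322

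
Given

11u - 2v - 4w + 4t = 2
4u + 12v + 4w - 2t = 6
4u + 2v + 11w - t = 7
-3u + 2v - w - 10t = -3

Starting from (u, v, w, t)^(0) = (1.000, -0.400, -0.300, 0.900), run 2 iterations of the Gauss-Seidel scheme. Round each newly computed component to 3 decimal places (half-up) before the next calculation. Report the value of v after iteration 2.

Iteration 1:
  u = (2 - (-2)·-0.400 - (-4)·-0.300 - (4)·0.900) / (11) = -0.327
  v = (6 - (4)·-0.327 - (4)·-0.300 - (-2)·0.900) / (12) = 0.859
  w = (7 - (4)·-0.327 - (2)·0.859 - (-1)·0.900) / (11) = 0.681
  t = (-3 - (-3)·-0.327 - (2)·0.859 - (-1)·0.681) / (-10) = 0.502
Iteration 2:
  u = (2 - (-2)·0.859 - (-4)·0.681 - (4)·0.502) / (11) = 0.403
  v = (6 - (4)·0.403 - (4)·0.681 - (-2)·0.502) / (12) = 0.222
  w = (7 - (4)·0.403 - (2)·0.222 - (-1)·0.502) / (11) = 0.495
  t = (-3 - (-3)·0.403 - (2)·0.222 - (-1)·0.495) / (-10) = 0.174

0.222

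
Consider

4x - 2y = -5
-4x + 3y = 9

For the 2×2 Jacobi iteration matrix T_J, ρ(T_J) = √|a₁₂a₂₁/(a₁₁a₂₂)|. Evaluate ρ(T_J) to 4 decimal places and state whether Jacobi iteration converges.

0.8165

a₁₂a₂₁/(a₁₁a₂₂) = (-2)·(-4) / ((4)·(3)) = 0.666667
ρ = √|0.666667| = √0.666667 = 0.8165
ρ < 1, so Jacobi converges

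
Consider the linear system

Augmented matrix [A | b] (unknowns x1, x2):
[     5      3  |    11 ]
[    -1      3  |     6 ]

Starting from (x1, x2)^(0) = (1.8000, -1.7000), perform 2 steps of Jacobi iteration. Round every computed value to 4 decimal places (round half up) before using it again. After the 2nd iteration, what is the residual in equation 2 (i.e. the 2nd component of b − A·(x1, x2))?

Iteration 1:
  x1 = (11 - (3)·-1.7000) / (5) = 3.2200
  x2 = (6 - (-1)·1.8000) / (3) = 2.6000
Iteration 2:
  x1 = (11 - (3)·2.6000) / (5) = 0.6400
  x2 = (6 - (-1)·3.2200) / (3) = 3.0733
Residual b − A·x = (-1.4199, -2.5799)

-2.5799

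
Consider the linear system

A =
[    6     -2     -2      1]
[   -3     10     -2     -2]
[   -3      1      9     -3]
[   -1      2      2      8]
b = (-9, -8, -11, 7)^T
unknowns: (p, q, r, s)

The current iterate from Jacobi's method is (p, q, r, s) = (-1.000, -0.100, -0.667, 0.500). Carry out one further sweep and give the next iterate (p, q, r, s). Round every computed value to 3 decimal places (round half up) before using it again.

(-1.839, -1.133, -1.378, 0.942)

One sweep:
  p = (-9 - (-2)·-0.100 - (-2)·-0.667 - (1)·0.500) / (6) = -1.839
  q = (-8 - (-3)·-1.000 - (-2)·-0.667 - (-2)·0.500) / (10) = -1.133
  r = (-11 - (-3)·-1.000 - (1)·-0.100 - (-3)·0.500) / (9) = -1.378
  s = (7 - (-1)·-1.000 - (2)·-0.100 - (2)·-0.667) / (8) = 0.942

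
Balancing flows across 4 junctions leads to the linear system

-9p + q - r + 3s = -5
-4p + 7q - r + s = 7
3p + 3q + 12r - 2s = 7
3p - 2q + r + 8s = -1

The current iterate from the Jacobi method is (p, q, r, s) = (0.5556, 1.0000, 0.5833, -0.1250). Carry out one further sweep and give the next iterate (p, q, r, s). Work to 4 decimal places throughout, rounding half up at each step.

One sweep:
  p = (-5 - (1)·1.0000 - (-1)·0.5833 - (3)·-0.1250) / (-9) = 0.5602
  q = (7 - (-4)·0.5556 - (-1)·0.5833 - (1)·-0.1250) / (7) = 1.4187
  r = (7 - (3)·0.5556 - (3)·1.0000 - (-2)·-0.1250) / (12) = 0.1736
  s = (-1 - (3)·0.5556 - (-2)·1.0000 - (1)·0.5833) / (8) = -0.1563

(0.5602, 1.4187, 0.1736, -0.1563)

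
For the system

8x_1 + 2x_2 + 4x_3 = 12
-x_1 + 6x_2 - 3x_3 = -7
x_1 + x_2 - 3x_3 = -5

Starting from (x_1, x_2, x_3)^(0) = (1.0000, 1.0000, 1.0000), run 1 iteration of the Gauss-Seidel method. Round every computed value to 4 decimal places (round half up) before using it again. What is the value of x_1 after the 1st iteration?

Iteration 1:
  x_1 = (12 - (2)·1.0000 - (4)·1.0000) / (8) = 0.7500
  x_2 = (-7 - (-1)·0.7500 - (-3)·1.0000) / (6) = -0.5417
  x_3 = (-5 - (1)·0.7500 - (1)·-0.5417) / (-3) = 1.7361

0.7500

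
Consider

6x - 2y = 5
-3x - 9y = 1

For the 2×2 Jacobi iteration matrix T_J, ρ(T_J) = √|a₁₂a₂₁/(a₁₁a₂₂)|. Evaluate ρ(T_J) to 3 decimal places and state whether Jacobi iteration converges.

a₁₂a₂₁/(a₁₁a₂₂) = (-2)·(-3) / ((6)·(-9)) = -0.111111
ρ = √|-0.111111| = √0.111111 = 0.333
ρ < 1, so Jacobi converges

0.333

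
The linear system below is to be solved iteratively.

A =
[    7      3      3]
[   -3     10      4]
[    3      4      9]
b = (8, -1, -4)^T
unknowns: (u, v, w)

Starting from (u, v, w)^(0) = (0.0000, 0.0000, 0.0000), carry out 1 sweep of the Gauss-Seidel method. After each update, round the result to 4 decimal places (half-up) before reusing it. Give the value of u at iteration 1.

Iteration 1:
  u = (8 - (3)·0.0000 - (3)·0.0000) / (7) = 1.1429
  v = (-1 - (-3)·1.1429 - (4)·0.0000) / (10) = 0.2429
  w = (-4 - (3)·1.1429 - (4)·0.2429) / (9) = -0.9334

1.1429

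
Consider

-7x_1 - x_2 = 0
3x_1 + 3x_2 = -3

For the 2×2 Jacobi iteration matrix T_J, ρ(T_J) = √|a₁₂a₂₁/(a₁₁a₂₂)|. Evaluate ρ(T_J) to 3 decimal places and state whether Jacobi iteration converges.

0.378

a₁₂a₂₁/(a₁₁a₂₂) = (-1)·(3) / ((-7)·(3)) = 0.142857
ρ = √|0.142857| = √0.142857 = 0.378
ρ < 1, so Jacobi converges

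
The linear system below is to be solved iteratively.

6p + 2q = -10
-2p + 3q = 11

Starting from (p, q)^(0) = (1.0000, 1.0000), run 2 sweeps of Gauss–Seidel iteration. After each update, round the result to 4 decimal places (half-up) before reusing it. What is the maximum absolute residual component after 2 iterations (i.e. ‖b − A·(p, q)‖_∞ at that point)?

Iteration 1:
  p = (-10 - (2)·1.0000) / (6) = -2.0000
  q = (11 - (-2)·-2.0000) / (3) = 2.3333
Iteration 2:
  p = (-10 - (2)·2.3333) / (6) = -2.4444
  q = (11 - (-2)·-2.4444) / (3) = 2.0371
Residual b − A·x = (0.5922, -0.0001); ∞-norm = 0.5922

0.5922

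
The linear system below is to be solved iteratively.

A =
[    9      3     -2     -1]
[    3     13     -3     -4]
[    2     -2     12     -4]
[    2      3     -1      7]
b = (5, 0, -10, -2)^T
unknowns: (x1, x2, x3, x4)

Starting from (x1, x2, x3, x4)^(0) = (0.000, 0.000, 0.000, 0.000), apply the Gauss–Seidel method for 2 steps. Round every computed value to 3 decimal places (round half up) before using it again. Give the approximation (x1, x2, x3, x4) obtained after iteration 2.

(0.329, -0.456, -1.139, -0.347)

Iteration 1:
  x1 = (5 - (3)·0.000 - (-2)·0.000 - (-1)·0.000) / (9) = 0.556
  x2 = (0 - (3)·0.556 - (-3)·0.000 - (-4)·0.000) / (13) = -0.128
  x3 = (-10 - (2)·0.556 - (-2)·-0.128 - (-4)·0.000) / (12) = -0.947
  x4 = (-2 - (2)·0.556 - (3)·-0.128 - (-1)·-0.947) / (7) = -0.525
Iteration 2:
  x1 = (5 - (3)·-0.128 - (-2)·-0.947 - (-1)·-0.525) / (9) = 0.329
  x2 = (0 - (3)·0.329 - (-3)·-0.947 - (-4)·-0.525) / (13) = -0.456
  x3 = (-10 - (2)·0.329 - (-2)·-0.456 - (-4)·-0.525) / (12) = -1.139
  x4 = (-2 - (2)·0.329 - (3)·-0.456 - (-1)·-1.139) / (7) = -0.347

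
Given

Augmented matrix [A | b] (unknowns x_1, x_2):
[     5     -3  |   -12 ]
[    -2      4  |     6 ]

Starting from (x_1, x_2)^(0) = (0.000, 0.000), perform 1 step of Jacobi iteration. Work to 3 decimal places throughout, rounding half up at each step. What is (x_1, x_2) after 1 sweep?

Iteration 1:
  x_1 = (-12 - (-3)·0.000) / (5) = -2.400
  x_2 = (6 - (-2)·0.000) / (4) = 1.500

(-2.400, 1.500)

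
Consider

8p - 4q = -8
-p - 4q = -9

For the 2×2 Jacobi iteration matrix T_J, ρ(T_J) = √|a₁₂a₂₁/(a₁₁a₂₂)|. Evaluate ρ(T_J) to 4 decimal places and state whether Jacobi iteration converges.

a₁₂a₂₁/(a₁₁a₂₂) = (-4)·(-1) / ((8)·(-4)) = -0.125000
ρ = √|-0.125000| = √0.125000 = 0.3536
ρ < 1, so Jacobi converges

0.3536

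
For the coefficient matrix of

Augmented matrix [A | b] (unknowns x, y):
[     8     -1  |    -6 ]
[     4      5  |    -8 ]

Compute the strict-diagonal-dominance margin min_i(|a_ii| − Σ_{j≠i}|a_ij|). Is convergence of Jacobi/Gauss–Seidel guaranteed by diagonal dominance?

row 1: |8| − (1) = 7
row 2: |5| − (4) = 1
minimum over rows = 1 → strictly diagonally dominant (convergence guaranteed)

1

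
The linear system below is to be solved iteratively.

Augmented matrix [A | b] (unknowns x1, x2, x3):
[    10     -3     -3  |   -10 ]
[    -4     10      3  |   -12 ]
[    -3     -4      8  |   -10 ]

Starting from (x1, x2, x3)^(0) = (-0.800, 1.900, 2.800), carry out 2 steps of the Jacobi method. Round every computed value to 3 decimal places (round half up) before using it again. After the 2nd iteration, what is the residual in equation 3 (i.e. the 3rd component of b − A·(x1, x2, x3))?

Iteration 1:
  x1 = (-10 - (-3)·1.900 - (-3)·2.800) / (10) = 0.410
  x2 = (-12 - (-4)·-0.800 - (3)·2.800) / (10) = -2.360
  x3 = (-10 - (-3)·-0.800 - (-4)·1.900) / (8) = -0.600
Iteration 2:
  x1 = (-10 - (-3)·-2.360 - (-3)·-0.600) / (10) = -1.888
  x2 = (-12 - (-4)·0.410 - (3)·-0.600) / (10) = -0.856
  x3 = (-10 - (-3)·0.410 - (-4)·-2.360) / (8) = -2.276
Residual b − A·x = (-0.516, -4.164, -0.880)

-0.880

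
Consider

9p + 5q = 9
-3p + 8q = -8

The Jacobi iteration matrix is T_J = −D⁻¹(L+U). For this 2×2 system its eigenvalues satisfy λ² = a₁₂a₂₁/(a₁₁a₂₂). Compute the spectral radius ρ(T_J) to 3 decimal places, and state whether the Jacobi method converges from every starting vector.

0.456

a₁₂a₂₁/(a₁₁a₂₂) = (5)·(-3) / ((9)·(8)) = -0.208333
ρ = √|-0.208333| = √0.208333 = 0.456
ρ < 1, so Jacobi converges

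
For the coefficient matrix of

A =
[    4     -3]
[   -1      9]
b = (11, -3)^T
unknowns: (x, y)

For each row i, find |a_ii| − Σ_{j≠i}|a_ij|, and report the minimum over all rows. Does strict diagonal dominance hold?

row 1: |4| − (3) = 1
row 2: |9| − (1) = 8
minimum over rows = 1 → strictly diagonally dominant (convergence guaranteed)

1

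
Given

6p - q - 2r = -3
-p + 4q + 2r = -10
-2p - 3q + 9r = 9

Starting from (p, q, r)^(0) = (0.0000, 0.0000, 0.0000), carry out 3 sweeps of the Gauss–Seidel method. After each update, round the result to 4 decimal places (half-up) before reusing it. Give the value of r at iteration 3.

Iteration 1:
  p = (-3 - (-1)·0.0000 - (-2)·0.0000) / (6) = -0.5000
  q = (-10 - (-1)·-0.5000 - (2)·0.0000) / (4) = -2.6250
  r = (9 - (-2)·-0.5000 - (-3)·-2.6250) / (9) = 0.0139
Iteration 2:
  p = (-3 - (-1)·-2.6250 - (-2)·0.0139) / (6) = -0.9329
  q = (-10 - (-1)·-0.9329 - (2)·0.0139) / (4) = -2.7402
  r = (9 - (-2)·-0.9329 - (-3)·-2.7402) / (9) = -0.1207
Iteration 3:
  p = (-3 - (-1)·-2.7402 - (-2)·-0.1207) / (6) = -0.9969
  q = (-10 - (-1)·-0.9969 - (2)·-0.1207) / (4) = -2.6889
  r = (9 - (-2)·-0.9969 - (-3)·-2.6889) / (9) = -0.1178

-0.1178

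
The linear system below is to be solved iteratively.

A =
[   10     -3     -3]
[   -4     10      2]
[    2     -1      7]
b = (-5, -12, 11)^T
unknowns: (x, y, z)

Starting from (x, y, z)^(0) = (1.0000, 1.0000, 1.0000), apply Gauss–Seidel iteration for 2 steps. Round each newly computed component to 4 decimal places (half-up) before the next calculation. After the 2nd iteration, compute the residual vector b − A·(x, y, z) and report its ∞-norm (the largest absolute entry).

0.5498

Iteration 1:
  x = (-5 - (-3)·1.0000 - (-3)·1.0000) / (10) = 0.1000
  y = (-12 - (-4)·0.1000 - (2)·1.0000) / (10) = -1.3600
  z = (11 - (2)·0.1000 - (-1)·-1.3600) / (7) = 1.3486
Iteration 2:
  x = (-5 - (-3)·-1.3600 - (-3)·1.3486) / (10) = -0.5034
  y = (-12 - (-4)·-0.5034 - (2)·1.3486) / (10) = -1.6711
  z = (11 - (2)·-0.5034 - (-1)·-1.6711) / (7) = 1.4765
Residual b − A·x = (-0.5498, -0.2556, 0.0002); ∞-norm = 0.5498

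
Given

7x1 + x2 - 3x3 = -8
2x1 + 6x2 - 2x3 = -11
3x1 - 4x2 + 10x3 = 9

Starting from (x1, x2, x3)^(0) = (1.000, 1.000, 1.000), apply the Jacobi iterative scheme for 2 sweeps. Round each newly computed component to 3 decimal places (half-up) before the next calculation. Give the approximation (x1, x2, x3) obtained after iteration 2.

(-0.452, -1.214, 0.424)

Iteration 1:
  x1 = (-8 - (1)·1.000 - (-3)·1.000) / (7) = -0.857
  x2 = (-11 - (2)·1.000 - (-2)·1.000) / (6) = -1.833
  x3 = (9 - (3)·1.000 - (-4)·1.000) / (10) = 1.000
Iteration 2:
  x1 = (-8 - (1)·-1.833 - (-3)·1.000) / (7) = -0.452
  x2 = (-11 - (2)·-0.857 - (-2)·1.000) / (6) = -1.214
  x3 = (9 - (3)·-0.857 - (-4)·-1.833) / (10) = 0.424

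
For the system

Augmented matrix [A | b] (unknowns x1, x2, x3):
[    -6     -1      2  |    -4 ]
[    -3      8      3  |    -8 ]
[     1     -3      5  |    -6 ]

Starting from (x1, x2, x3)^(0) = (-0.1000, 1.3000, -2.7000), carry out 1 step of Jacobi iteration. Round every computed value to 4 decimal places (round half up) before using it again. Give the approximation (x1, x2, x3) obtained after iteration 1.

Iteration 1:
  x1 = (-4 - (-1)·1.3000 - (2)·-2.7000) / (-6) = -0.4500
  x2 = (-8 - (-3)·-0.1000 - (3)·-2.7000) / (8) = -0.0250
  x3 = (-6 - (1)·-0.1000 - (-3)·1.3000) / (5) = -0.4000

(-0.4500, -0.0250, -0.4000)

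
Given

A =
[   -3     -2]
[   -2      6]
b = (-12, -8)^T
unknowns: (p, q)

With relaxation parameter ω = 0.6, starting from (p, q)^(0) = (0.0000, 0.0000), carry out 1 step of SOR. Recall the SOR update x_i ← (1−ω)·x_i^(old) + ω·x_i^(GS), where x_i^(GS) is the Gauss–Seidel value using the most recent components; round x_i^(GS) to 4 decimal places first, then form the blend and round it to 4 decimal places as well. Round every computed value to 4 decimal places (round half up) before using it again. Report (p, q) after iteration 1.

(2.4000, -0.3200)

Iteration 1:
  p: GS value = (-12 - (-2)·0.0000) / (-3) = 4.0000;  p ← (1−ω)·0.0000 + ω·4.0000 = 2.4000
  q: GS value = (-8 - (-2)·2.4000) / (6) = -0.5333;  q ← (1−ω)·0.0000 + ω·-0.5333 = -0.3200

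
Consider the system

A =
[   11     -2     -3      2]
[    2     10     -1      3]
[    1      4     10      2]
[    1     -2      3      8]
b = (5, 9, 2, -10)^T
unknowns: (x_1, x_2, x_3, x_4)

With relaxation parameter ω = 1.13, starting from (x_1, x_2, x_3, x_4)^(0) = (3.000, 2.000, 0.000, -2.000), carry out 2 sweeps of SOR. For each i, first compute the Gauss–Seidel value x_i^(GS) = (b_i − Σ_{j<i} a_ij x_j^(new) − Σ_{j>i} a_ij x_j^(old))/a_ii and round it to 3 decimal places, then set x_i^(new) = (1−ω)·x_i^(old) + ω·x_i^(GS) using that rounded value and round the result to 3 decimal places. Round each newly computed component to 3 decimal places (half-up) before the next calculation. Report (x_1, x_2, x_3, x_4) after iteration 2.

Iteration 1:
  x_1: GS value = (5 - (-2)·2.000 - (-3)·0.000 - (2)·-2.000) / (11) = 1.182;  x_1 ← (1−ω)·3.000 + ω·1.182 = 0.946
  x_2: GS value = (9 - (2)·0.946 - (-1)·0.000 - (3)·-2.000) / (10) = 1.311;  x_2 ← (1−ω)·2.000 + ω·1.311 = 1.221
  x_3: GS value = (2 - (1)·0.946 - (4)·1.221 - (2)·-2.000) / (10) = 0.017;  x_3 ← (1−ω)·0.000 + ω·0.017 = 0.019
  x_4: GS value = (-10 - (1)·0.946 - (-2)·1.221 - (3)·0.019) / (8) = -1.070;  x_4 ← (1−ω)·-2.000 + ω·-1.070 = -0.949
Iteration 2:
  x_1: GS value = (5 - (-2)·1.221 - (-3)·0.019 - (2)·-0.949) / (11) = 0.854;  x_1 ← (1−ω)·0.946 + ω·0.854 = 0.842
  x_2: GS value = (9 - (2)·0.842 - (-1)·0.019 - (3)·-0.949) / (10) = 1.018;  x_2 ← (1−ω)·1.221 + ω·1.018 = 0.992
  x_3: GS value = (2 - (1)·0.842 - (4)·0.992 - (2)·-0.949) / (10) = -0.091;  x_3 ← (1−ω)·0.019 + ω·-0.091 = -0.105
  x_4: GS value = (-10 - (1)·0.842 - (-2)·0.992 - (3)·-0.105) / (8) = -1.068;  x_4 ← (1−ω)·-0.949 + ω·-1.068 = -1.083

(0.842, 0.992, -0.105, -1.083)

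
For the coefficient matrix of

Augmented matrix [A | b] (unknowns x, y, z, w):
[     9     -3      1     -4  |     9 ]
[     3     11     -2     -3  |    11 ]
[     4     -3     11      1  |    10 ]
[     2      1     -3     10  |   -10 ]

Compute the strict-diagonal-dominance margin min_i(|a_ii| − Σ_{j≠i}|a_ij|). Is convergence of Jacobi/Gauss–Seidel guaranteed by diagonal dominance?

1

row 1: |9| − (3+1+4) = 1
row 2: |11| − (3+2+3) = 3
row 3: |11| − (4+3+1) = 3
row 4: |10| − (2+1+3) = 4
minimum over rows = 1 → strictly diagonally dominant (convergence guaranteed)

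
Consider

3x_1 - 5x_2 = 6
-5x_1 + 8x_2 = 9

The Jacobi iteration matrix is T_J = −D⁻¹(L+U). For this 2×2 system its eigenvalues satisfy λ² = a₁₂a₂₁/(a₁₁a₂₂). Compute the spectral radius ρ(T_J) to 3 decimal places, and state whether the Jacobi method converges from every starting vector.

1.021

a₁₂a₂₁/(a₁₁a₂₂) = (-5)·(-5) / ((3)·(8)) = 1.041667
ρ = √|1.041667| = √1.041667 = 1.021
ρ > 1, so Jacobi diverges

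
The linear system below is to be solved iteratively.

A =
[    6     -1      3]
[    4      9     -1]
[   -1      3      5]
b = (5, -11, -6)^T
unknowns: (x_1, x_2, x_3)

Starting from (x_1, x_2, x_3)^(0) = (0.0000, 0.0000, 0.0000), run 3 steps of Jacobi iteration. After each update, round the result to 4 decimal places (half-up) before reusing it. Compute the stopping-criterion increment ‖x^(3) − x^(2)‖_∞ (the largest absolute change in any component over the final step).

0.5339

Iteration 1:
  x_1 = (5 - (-1)·0.0000 - (3)·0.0000) / (6) = 0.8333
  x_2 = (-11 - (4)·0.0000 - (-1)·0.0000) / (9) = -1.2222
  x_3 = (-6 - (-1)·0.0000 - (3)·0.0000) / (5) = -1.2000
Iteration 2:
  x_1 = (5 - (-1)·-1.2222 - (3)·-1.2000) / (6) = 1.2296
  x_2 = (-11 - (4)·0.8333 - (-1)·-1.2000) / (9) = -1.7259
  x_3 = (-6 - (-1)·0.8333 - (3)·-1.2222) / (5) = -0.3000
Iteration 3:
  x_1 = (5 - (-1)·-1.7259 - (3)·-0.3000) / (6) = 0.6957
  x_2 = (-11 - (4)·1.2296 - (-1)·-0.3000) / (9) = -1.8020
  x_3 = (-6 - (-1)·1.2296 - (3)·-1.7259) / (5) = 0.0815
Change: (-0.5339, -0.0761, 0.3815) → max |·| = 0.5339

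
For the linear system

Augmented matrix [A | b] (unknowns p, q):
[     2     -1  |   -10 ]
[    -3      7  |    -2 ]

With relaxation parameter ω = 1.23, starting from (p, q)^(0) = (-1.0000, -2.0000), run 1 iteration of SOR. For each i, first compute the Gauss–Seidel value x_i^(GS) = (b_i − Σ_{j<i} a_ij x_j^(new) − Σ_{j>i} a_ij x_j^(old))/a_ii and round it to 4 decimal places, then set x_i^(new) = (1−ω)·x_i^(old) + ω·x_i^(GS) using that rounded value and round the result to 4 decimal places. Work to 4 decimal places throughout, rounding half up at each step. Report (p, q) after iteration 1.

Iteration 1:
  p: GS value = (-10 - (-1)·-2.0000) / (2) = -6.0000;  p ← (1−ω)·-1.0000 + ω·-6.0000 = -7.1500
  q: GS value = (-2 - (-3)·-7.1500) / (7) = -3.3500;  q ← (1−ω)·-2.0000 + ω·-3.3500 = -3.6605

(-7.1500, -3.6605)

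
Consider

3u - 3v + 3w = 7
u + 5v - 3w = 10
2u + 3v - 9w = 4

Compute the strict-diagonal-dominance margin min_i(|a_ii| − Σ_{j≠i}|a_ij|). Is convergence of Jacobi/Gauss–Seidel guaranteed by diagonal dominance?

row 1: |3| − (3+3) = -3
row 2: |5| − (1+3) = 1
row 3: |-9| − (2+3) = 4
minimum over rows = -3 → not strictly diagonally dominant

-3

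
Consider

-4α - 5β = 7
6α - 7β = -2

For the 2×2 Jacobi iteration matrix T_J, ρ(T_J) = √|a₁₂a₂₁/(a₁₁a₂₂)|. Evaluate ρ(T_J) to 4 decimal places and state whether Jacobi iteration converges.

1.0351

a₁₂a₂₁/(a₁₁a₂₂) = (-5)·(6) / ((-4)·(-7)) = -1.071429
ρ = √|-1.071429| = √1.071429 = 1.0351
ρ > 1, so Jacobi diverges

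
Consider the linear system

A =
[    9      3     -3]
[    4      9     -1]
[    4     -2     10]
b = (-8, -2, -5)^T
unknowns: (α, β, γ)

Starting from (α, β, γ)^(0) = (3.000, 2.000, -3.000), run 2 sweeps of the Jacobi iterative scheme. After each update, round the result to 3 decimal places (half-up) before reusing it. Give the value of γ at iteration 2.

Iteration 1:
  α = (-8 - (3)·2.000 - (-3)·-3.000) / (9) = -2.556
  β = (-2 - (4)·3.000 - (-1)·-3.000) / (9) = -1.889
  γ = (-5 - (4)·3.000 - (-2)·2.000) / (10) = -1.300
Iteration 2:
  α = (-8 - (3)·-1.889 - (-3)·-1.300) / (9) = -0.693
  β = (-2 - (4)·-2.556 - (-1)·-1.300) / (9) = 0.769
  γ = (-5 - (4)·-2.556 - (-2)·-1.889) / (10) = 0.145

0.145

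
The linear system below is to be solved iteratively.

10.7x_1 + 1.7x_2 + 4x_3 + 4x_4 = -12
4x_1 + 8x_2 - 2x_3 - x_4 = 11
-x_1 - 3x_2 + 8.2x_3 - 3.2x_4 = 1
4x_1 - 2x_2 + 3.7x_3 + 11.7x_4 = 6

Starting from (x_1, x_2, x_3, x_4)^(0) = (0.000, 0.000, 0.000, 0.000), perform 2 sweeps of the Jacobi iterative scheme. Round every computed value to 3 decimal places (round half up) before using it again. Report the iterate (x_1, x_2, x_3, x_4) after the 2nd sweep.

Iteration 1:
  x_1 = (-12 - (1.7)·0.000 - (4)·0.000 - (4)·0.000) / (10.7) = -1.121
  x_2 = (11 - (4)·0.000 - (-2)·0.000 - (-1)·0.000) / (8) = 1.375
  x_3 = (1 - (-1)·0.000 - (-3)·0.000 - (-3.2)·0.000) / (8.2) = 0.122
  x_4 = (6 - (4)·0.000 - (-2)·0.000 - (3.7)·0.000) / (11.7) = 0.513
Iteration 2:
  x_1 = (-12 - (1.7)·1.375 - (4)·0.122 - (4)·0.513) / (10.7) = -1.577
  x_2 = (11 - (4)·-1.121 - (-2)·0.122 - (-1)·0.513) / (8) = 2.030
  x_3 = (1 - (-1)·-1.121 - (-3)·1.375 - (-3.2)·0.513) / (8.2) = 0.688
  x_4 = (6 - (4)·-1.121 - (-2)·1.375 - (3.7)·0.122) / (11.7) = 1.093

(-1.577, 2.030, 0.688, 1.093)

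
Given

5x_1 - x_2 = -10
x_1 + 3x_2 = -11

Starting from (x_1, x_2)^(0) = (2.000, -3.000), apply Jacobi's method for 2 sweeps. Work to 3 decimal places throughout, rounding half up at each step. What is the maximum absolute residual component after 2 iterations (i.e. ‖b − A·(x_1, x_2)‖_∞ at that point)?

1.535

Iteration 1:
  x_1 = (-10 - (-1)·-3.000) / (5) = -2.600
  x_2 = (-11 - (1)·2.000) / (3) = -4.333
Iteration 2:
  x_1 = (-10 - (-1)·-4.333) / (5) = -2.867
  x_2 = (-11 - (1)·-2.600) / (3) = -2.800
Residual b − A·x = (1.535, 0.267); ∞-norm = 1.535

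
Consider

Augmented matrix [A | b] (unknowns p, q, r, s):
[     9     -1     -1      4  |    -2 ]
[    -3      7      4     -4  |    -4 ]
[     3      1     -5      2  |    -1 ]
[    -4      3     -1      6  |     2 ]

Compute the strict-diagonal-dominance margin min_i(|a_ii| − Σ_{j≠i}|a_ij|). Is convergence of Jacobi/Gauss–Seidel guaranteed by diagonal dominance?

row 1: |9| − (1+1+4) = 3
row 2: |7| − (3+4+4) = -4
row 3: |-5| − (3+1+2) = -1
row 4: |6| − (4+3+1) = -2
minimum over rows = -4 → not strictly diagonally dominant

-4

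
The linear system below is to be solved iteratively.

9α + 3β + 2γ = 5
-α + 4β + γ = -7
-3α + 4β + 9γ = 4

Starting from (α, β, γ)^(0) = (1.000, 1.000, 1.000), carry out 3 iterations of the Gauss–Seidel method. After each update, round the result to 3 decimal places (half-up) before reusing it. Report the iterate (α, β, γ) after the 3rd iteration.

(0.823, -1.938, 1.580)

Iteration 1:
  α = (5 - (3)·1.000 - (2)·1.000) / (9) = 0.000
  β = (-7 - (-1)·0.000 - (1)·1.000) / (4) = -2.000
  γ = (4 - (-3)·0.000 - (4)·-2.000) / (9) = 1.333
Iteration 2:
  α = (5 - (3)·-2.000 - (2)·1.333) / (9) = 0.926
  β = (-7 - (-1)·0.926 - (1)·1.333) / (4) = -1.852
  γ = (4 - (-3)·0.926 - (4)·-1.852) / (9) = 1.576
Iteration 3:
  α = (5 - (3)·-1.852 - (2)·1.576) / (9) = 0.823
  β = (-7 - (-1)·0.823 - (1)·1.576) / (4) = -1.938
  γ = (4 - (-3)·0.823 - (4)·-1.938) / (9) = 1.580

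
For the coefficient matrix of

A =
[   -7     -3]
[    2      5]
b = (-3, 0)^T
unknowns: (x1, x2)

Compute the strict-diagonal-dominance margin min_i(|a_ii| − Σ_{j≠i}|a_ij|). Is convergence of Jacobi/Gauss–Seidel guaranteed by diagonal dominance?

row 1: |-7| − (3) = 4
row 2: |5| − (2) = 3
minimum over rows = 3 → strictly diagonally dominant (convergence guaranteed)

3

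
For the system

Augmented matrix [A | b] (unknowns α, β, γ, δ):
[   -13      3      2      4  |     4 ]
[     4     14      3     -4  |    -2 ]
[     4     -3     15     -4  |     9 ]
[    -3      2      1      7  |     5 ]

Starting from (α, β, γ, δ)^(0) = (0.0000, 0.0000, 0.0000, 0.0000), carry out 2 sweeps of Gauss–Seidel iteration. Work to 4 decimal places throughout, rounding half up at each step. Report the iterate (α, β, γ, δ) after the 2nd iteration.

Iteration 1:
  α = (4 - (3)·0.0000 - (2)·0.0000 - (4)·0.0000) / (-13) = -0.3077
  β = (-2 - (4)·-0.3077 - (3)·0.0000 - (-4)·0.0000) / (14) = -0.0549
  γ = (9 - (4)·-0.3077 - (-3)·-0.0549 - (-4)·0.0000) / (15) = 0.6711
  δ = (5 - (-3)·-0.3077 - (2)·-0.0549 - (1)·0.6711) / (7) = 0.5022
Iteration 2:
  α = (4 - (3)·-0.0549 - (2)·0.6711 - (4)·0.5022) / (-13) = -0.0626
  β = (-2 - (4)·-0.0626 - (3)·0.6711 - (-4)·0.5022) / (14) = -0.1253
  γ = (9 - (4)·-0.0626 - (-3)·-0.1253 - (-4)·0.5022) / (15) = 0.7256
  δ = (5 - (-3)·-0.0626 - (2)·-0.1253 - (1)·0.7256) / (7) = 0.6196

(-0.0626, -0.1253, 0.7256, 0.6196)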